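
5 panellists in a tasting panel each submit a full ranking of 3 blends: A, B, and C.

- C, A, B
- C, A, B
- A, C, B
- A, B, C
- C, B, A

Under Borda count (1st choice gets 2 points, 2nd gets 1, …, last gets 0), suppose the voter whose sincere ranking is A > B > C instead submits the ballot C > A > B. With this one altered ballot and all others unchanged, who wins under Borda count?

Borda totals with the altered ballot: A 5, B 1, C 9.
The winner is unchanged: still C.

C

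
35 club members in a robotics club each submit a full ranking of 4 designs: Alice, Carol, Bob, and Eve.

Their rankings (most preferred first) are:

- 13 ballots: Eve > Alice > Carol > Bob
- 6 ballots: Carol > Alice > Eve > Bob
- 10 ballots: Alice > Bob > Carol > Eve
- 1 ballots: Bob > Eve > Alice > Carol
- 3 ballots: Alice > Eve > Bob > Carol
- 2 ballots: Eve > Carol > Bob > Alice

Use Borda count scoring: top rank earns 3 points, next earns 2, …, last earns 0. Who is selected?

Alice

Borda scores:
  Alice: 13·2 + 6·2 + 10·3 + 1 + 3·3 + 2·0 = 78
  Carol: 13·1 + 6·3 + 10·1 + 0 + 3·0 + 2·2 = 45
  Bob: 13·0 + 6·0 + 10·2 + 3 + 3·1 + 2·1 = 28
  Eve: 13·3 + 6·1 + 10·0 + 2 + 3·2 + 2·3 = 59
Alice has the highest total.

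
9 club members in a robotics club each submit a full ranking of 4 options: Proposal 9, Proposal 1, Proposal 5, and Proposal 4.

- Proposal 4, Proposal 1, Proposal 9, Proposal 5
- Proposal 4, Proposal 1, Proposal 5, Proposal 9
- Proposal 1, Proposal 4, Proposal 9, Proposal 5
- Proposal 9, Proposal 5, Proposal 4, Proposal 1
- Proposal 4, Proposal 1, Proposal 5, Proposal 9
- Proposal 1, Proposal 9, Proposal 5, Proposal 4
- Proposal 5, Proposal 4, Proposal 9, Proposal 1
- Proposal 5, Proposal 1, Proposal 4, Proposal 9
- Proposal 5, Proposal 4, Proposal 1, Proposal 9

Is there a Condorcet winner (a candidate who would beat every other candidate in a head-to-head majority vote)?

No

Head-to-head results (9 voters total):
Proposal 9 vs Proposal 1: Proposal 1 wins 7–2.
Proposal 9 vs Proposal 5: Proposal 5 wins 5–4.
Proposal 9 vs Proposal 4: Proposal 4 wins 7–2.
Proposal 1 vs Proposal 5: Proposal 1 wins 5–4.
Proposal 1 vs Proposal 4: Proposal 4 wins 6–3.
Proposal 5 vs Proposal 4: Proposal 5 wins 5–4.
No candidate beats all others: Proposal 1 beats Proposal 5 beats Proposal 4 beats Proposal 1, a majority cycle.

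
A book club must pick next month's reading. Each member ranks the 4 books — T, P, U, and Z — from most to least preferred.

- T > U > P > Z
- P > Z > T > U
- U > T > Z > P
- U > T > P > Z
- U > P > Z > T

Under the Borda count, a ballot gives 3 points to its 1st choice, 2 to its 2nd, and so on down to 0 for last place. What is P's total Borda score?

7

Borda scores:
  T: 3 + 1 + 2 + 2 + 0 = 8
  P: 1 + 3 + 0 + 1 + 2 = 7
  U: 2 + 0 + 3 + 3 + 3 = 11
  Z: 0 + 2 + 1 + 0 + 1 = 4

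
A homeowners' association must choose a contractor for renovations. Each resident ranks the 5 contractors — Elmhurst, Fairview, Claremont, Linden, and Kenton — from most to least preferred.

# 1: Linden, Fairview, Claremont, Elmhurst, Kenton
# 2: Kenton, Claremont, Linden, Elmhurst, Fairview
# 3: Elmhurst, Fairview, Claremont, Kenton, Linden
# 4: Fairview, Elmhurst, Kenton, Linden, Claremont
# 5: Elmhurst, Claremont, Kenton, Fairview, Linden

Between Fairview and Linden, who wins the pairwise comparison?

Ballots ranking Fairview above Linden: 3.
Ballots ranking Linden above Fairview: 2.
Fairview wins the head-to-head, 3–2.

Fairview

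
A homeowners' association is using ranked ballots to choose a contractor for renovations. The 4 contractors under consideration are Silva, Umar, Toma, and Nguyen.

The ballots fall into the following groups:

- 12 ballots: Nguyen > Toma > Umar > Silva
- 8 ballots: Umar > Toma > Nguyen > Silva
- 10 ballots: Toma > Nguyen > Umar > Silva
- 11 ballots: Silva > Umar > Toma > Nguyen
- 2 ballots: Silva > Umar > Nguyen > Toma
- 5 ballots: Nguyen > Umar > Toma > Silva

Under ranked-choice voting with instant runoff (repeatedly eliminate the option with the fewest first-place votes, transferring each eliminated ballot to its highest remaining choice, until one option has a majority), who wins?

Toma

Round 1: Nguyen 17, Silva 13, Toma 10, Umar 8. Umar has the fewest and is eliminated.
Round 2: Toma 18, Nguyen 17, Silva 13. Silva has the fewest and is eliminated.
Round 3: Toma 29, Nguyen 19. Toma has a majority.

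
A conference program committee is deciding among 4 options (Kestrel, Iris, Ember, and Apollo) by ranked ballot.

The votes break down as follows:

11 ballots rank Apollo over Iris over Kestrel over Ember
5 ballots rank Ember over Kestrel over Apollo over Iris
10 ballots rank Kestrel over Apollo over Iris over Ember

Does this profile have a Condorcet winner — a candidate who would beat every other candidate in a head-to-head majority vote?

Head-to-head results (26 voters total):
Kestrel vs Iris: Kestrel wins 15–11.
Kestrel vs Ember: Kestrel wins 21–5.
Kestrel vs Apollo: Kestrel wins 15–11.
Iris vs Ember: Iris wins 21–5.
Iris vs Apollo: Apollo wins 26–0.
Ember vs Apollo: Apollo wins 21–5.
Kestrel beats each rival — Iris (15–11), Ember (21–5), Apollo (15–11) — so Kestrel is the Condorcet winner.

Yes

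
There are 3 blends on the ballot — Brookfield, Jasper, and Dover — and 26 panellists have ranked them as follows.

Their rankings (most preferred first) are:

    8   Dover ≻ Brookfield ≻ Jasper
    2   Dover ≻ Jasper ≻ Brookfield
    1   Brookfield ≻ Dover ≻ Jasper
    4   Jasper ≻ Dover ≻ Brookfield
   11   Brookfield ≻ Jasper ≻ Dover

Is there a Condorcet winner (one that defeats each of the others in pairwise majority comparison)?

Head-to-head results (26 voters total):
Brookfield vs Jasper: Brookfield wins 20–6.
Brookfield vs Dover: Dover wins 14–12.
Jasper vs Dover: Jasper wins 15–11.
No candidate beats all others: Brookfield beats Jasper beats Dover beats Brookfield, a majority cycle.

No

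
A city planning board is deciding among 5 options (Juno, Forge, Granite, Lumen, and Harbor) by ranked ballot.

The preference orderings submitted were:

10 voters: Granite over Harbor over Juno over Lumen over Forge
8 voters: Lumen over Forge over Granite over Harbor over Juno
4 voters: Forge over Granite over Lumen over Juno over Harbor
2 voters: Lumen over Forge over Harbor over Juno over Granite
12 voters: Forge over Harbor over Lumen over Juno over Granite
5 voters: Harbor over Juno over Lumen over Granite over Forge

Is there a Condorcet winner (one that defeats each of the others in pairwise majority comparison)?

No

Head-to-head results (41 voters total):
Juno vs Forge: Forge wins 26–15.
Juno vs Granite: Granite wins 22–19.
Juno vs Lumen: Lumen wins 26–15.
Juno vs Harbor: Harbor wins 37–4.
Forge vs Granite: Forge wins 26–15.
Forge vs Lumen: Lumen wins 25–16.
Forge vs Harbor: Forge wins 26–15.
Granite vs Lumen: Lumen wins 27–14.
Granite vs Harbor: Granite wins 22–19.
Lumen vs Harbor: Harbor wins 27–14.
No candidate beats all others: Forge beats Harbor beats Lumen beats Forge, a majority cycle.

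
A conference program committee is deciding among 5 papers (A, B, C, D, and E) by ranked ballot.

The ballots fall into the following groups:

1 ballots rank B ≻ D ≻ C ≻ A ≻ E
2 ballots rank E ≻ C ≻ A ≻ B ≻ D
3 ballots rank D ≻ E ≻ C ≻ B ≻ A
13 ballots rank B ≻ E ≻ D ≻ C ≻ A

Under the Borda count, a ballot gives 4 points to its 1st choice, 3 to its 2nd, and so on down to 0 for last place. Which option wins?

B

Borda scores:
  A: 1 + 2·2 + 3·0 + 13·0 = 5
  B: 4 + 2·1 + 3·1 + 13·4 = 61
  C: 2 + 2·3 + 3·2 + 13·1 = 27
  D: 3 + 2·0 + 3·4 + 13·2 = 41
  E: 0 + 2·4 + 3·3 + 13·3 = 56
B has the highest total.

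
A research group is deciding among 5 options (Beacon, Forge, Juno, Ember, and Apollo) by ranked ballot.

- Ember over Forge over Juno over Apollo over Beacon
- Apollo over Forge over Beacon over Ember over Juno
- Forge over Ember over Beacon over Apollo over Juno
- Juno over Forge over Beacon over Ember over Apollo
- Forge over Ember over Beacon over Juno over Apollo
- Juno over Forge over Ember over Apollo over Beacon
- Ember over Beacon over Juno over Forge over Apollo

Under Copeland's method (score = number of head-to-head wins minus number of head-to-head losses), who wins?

Pairwise results:
  Beacon vs Forge: Forge wins 6–1.
  Beacon vs Juno: Beacon wins 4–3.
  Beacon vs Ember: Ember wins 5–2.
  Beacon vs Apollo: Beacon wins 4–3.
  Forge vs Juno: Forge wins 4–3.
  Forge vs Ember: Forge wins 5–2.
  Forge vs Apollo: Forge wins 6–1.
  Juno vs Ember: Ember wins 5–2.
  Juno vs Apollo: Juno wins 5–2.
  Ember vs Apollo: Ember wins 6–1.
Copeland scores (wins − losses):
  Beacon: 2 − 2 = 0
  Forge: 4 − 0 = 4
  Juno: 1 − 3 = -2
  Ember: 3 − 1 = 2
  Apollo: 0 − 4 = -4
Forge has the best Copeland score.

Forge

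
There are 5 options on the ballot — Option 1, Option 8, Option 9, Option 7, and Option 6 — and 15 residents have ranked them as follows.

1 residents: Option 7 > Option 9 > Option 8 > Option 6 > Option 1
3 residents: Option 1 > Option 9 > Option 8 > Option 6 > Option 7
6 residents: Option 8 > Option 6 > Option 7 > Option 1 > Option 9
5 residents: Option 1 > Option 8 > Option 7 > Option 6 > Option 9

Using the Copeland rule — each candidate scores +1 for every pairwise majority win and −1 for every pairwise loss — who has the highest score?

Option 1

Pairwise results:
  Option 1 vs Option 8: Option 1 wins 8–7.
  Option 1 vs Option 9: Option 1 wins 14–1.
  Option 1 vs Option 7: Option 1 wins 8–7.
  Option 1 vs Option 6: Option 1 wins 8–7.
  Option 8 vs Option 9: Option 8 wins 11–4.
  Option 8 vs Option 7: Option 8 wins 14–1.
  Option 8 vs Option 6: Option 8 wins 15–0.
  Option 9 vs Option 7: Option 7 wins 12–3.
  Option 9 vs Option 6: Option 6 wins 11–4.
  Option 7 vs Option 6: Option 6 wins 9–6.
Copeland scores (wins − losses):
  Option 1: 4 − 0 = 4
  Option 8: 3 − 1 = 2
  Option 9: 0 − 4 = -4
  Option 7: 1 − 3 = -2
  Option 6: 2 − 2 = 0
Option 1 has the best Copeland score.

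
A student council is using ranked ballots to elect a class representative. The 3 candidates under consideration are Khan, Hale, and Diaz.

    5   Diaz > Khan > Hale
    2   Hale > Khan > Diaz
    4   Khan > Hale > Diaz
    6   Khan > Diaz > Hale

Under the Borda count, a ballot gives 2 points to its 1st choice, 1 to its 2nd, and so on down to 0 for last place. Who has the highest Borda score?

Borda scores:
  Khan: 5·1 + 2·1 + 4·2 + 6·2 = 27
  Hale: 5·0 + 2·2 + 4·1 + 6·0 = 8
  Diaz: 5·2 + 2·0 + 4·0 + 6·1 = 16
Khan has the highest total.

Khan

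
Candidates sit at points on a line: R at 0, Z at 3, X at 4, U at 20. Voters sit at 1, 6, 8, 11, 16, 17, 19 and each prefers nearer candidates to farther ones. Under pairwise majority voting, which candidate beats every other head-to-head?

X

With single-peaked preferences on a line, the Condorcet winner is the candidate closest to the median voter.
The median voter (position 11) is closest to X at 4.
Check: X vs U — voters closer to X: 4 of 7.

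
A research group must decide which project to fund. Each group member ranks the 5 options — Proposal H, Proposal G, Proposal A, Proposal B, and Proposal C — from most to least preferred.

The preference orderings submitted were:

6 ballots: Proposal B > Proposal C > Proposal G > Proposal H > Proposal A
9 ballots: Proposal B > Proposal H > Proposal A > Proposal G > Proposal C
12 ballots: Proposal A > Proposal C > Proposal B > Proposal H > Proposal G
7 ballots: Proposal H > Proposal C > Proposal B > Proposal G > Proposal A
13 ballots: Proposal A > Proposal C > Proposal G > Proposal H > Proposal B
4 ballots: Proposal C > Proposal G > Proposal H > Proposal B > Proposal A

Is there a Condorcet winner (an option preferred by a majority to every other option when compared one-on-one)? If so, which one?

There is no Condorcet winner

Head-to-head results (51 voters total):
Proposal H vs Proposal G: Proposal H wins 28–23.
Proposal H vs Proposal A: Proposal H wins 26–25.
Proposal H vs Proposal B: Proposal B wins 27–24.
Proposal H vs Proposal C: Proposal C wins 35–16.
Proposal G vs Proposal A: Proposal A wins 34–17.
Proposal G vs Proposal B: Proposal B wins 34–17.
Proposal G vs Proposal C: Proposal C wins 42–9.
Proposal A vs Proposal B: Proposal B wins 26–25.
Proposal A vs Proposal C: Proposal A wins 34–17.
Proposal B vs Proposal C: Proposal C wins 36–15.
No candidate beats all others: Proposal H beats Proposal A beats Proposal C beats Proposal H, a majority cycle.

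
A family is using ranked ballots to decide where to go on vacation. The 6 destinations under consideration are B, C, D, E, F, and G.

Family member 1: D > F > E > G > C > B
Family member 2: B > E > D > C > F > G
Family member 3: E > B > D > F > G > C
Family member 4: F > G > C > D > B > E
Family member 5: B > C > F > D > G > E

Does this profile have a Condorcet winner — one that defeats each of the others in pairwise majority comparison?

Yes

Head-to-head results (5 voters total):
B vs C: B wins 3–2.
B vs D: B wins 3–2.
B vs E: B wins 3–2.
B vs F: B wins 3–2.
B vs G: B wins 3–2.
C vs D: D wins 3–2.
C vs E: E wins 3–2.
C vs F: F wins 3–2.
C vs G: G wins 3–2.
D vs E: D wins 3–2.
D vs F: D wins 3–2.
D vs G: D wins 4–1.
E vs F: F wins 3–2.
E vs G: E wins 3–2.
F vs G: F wins 5–0.
B beats each rival — C (3–2), D (3–2), E (3–2), F (3–2), G (3–2) — so B is the Condorcet winner.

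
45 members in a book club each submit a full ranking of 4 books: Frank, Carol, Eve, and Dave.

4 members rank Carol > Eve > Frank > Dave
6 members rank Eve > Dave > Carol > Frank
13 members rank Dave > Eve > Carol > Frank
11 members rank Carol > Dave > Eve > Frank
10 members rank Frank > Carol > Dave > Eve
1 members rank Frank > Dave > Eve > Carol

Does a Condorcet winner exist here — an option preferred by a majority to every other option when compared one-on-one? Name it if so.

Carol

Head-to-head results (45 voters total):
Frank vs Carol: Carol wins 34–11.
Frank vs Eve: Eve wins 34–11.
Frank vs Dave: Dave wins 30–15.
Carol vs Eve: Carol wins 25–20.
Carol vs Dave: Carol wins 25–20.
Eve vs Dave: Dave wins 35–10.
Carol beats each rival — Frank (34–11), Eve (25–20), Dave (25–20) — so Carol is the Condorcet winner.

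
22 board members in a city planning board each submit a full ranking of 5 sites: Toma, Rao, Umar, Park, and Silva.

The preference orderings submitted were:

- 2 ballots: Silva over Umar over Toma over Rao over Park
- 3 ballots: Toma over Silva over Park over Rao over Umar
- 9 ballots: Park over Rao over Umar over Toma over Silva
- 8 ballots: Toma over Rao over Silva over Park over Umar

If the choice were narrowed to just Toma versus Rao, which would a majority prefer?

Toma

Ballots ranking Toma above Rao: 2+3+8 = 13.
Ballots ranking Rao above Toma: 9.
Toma wins the head-to-head, 13–9.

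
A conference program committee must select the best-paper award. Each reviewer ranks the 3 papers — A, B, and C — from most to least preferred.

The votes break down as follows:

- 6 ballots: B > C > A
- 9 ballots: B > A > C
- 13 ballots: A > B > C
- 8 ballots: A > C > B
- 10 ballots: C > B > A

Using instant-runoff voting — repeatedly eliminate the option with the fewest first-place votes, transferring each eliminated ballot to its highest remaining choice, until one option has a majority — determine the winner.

B

Round 1: A 21, B 15, C 10. C has the fewest and is eliminated.
Round 2: B 25, A 21. B has a majority.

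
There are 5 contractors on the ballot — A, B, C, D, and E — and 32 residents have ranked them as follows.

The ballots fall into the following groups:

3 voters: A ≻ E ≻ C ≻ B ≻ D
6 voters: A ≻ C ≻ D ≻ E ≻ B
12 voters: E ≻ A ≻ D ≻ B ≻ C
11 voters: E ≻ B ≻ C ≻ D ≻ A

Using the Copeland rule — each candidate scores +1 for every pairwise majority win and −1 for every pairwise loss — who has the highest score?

E

Pairwise results:
  A vs B: A wins 21–11.
  A vs C: A wins 21–11.
  A vs D: A wins 21–11.
  A vs E: E wins 23–9.
  B vs C: B wins 23–9.
  B vs D: D wins 18–14.
  B vs E: E wins 32–0.
  C vs D: C wins 20–12.
  C vs E: E wins 26–6.
  D vs E: E wins 26–6.
Copeland scores (wins − losses):
  A: 3 − 1 = 2
  B: 1 − 3 = -2
  C: 1 − 3 = -2
  D: 1 − 3 = -2
  E: 4 − 0 = 4
E has the best Copeland score.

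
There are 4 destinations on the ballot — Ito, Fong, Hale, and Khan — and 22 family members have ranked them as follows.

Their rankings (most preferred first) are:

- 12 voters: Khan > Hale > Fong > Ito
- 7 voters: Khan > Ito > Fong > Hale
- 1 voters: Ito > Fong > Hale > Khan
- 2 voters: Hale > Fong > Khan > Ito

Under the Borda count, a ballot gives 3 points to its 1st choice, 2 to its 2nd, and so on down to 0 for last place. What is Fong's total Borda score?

25

Borda scores:
  Ito: 12·0 + 7·2 + 3 + 2·0 = 17
  Fong: 12·1 + 7·1 + 2 + 2·2 = 25
  Hale: 12·2 + 7·0 + 1 + 2·3 = 31
  Khan: 12·3 + 7·3 + 0 + 2·1 = 59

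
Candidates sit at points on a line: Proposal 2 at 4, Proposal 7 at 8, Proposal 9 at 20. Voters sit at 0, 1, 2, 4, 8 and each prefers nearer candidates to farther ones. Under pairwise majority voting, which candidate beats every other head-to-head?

Proposal 2

With single-peaked preferences on a line, the Condorcet winner is the candidate closest to the median voter.
The median voter (position 2) is closest to Proposal 2 at 4.
Check: Proposal 2 vs Proposal 9 — voters closer to Proposal 2: 5 of 5.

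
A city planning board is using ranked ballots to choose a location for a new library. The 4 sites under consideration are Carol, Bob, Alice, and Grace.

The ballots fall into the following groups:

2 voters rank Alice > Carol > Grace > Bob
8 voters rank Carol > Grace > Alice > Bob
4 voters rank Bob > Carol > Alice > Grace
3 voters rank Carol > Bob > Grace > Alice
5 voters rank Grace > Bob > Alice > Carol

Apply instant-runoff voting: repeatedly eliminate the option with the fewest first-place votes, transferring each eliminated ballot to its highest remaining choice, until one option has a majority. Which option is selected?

Round 1: Carol 11, Grace 5, Bob 4, Alice 2. Alice has the fewest and is eliminated.
Round 2: Carol 13, Grace 5, Bob 4. Carol has a majority.

Carol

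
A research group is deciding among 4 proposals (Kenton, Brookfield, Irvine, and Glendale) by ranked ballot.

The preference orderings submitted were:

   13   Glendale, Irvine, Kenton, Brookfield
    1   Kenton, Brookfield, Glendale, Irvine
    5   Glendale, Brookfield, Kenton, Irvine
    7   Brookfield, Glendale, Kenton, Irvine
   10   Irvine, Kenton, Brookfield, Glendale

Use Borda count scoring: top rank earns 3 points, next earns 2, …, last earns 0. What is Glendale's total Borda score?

Borda scores:
  Kenton: 13·1 + 3 + 5·1 + 7·1 + 10·2 = 48
  Brookfield: 13·0 + 2 + 5·2 + 7·3 + 10·1 = 43
  Irvine: 13·2 + 0 + 5·0 + 7·0 + 10·3 = 56
  Glendale: 13·3 + 1 + 5·3 + 7·2 + 10·0 = 69

69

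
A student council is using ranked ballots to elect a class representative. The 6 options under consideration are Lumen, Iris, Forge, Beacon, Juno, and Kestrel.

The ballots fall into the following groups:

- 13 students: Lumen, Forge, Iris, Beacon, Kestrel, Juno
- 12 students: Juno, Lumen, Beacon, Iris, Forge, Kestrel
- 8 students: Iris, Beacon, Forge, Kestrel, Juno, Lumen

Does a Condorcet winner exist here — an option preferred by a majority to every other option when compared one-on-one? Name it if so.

No Condorcet winner

Head-to-head results (33 voters total):
Lumen vs Iris: Lumen wins 25–8.
Lumen vs Forge: Lumen wins 25–8.
Lumen vs Beacon: Lumen wins 25–8.
Lumen vs Juno: Juno wins 20–13.
Lumen vs Kestrel: Lumen wins 25–8.
Iris vs Forge: Iris wins 20–13.
Iris vs Beacon: Iris wins 21–12.
Iris vs Juno: Iris wins 21–12.
Iris vs Kestrel: Iris wins 33–0.
Forge vs Beacon: Beacon wins 20–13.
Forge vs Juno: Forge wins 21–12.
Forge vs Kestrel: Forge wins 33–0.
Beacon vs Juno: Beacon wins 21–12.
Beacon vs Kestrel: Beacon wins 33–0.
Juno vs Kestrel: Kestrel wins 21–12.
No candidate beats all others: Lumen beats Iris beats Juno beats Lumen, a majority cycle.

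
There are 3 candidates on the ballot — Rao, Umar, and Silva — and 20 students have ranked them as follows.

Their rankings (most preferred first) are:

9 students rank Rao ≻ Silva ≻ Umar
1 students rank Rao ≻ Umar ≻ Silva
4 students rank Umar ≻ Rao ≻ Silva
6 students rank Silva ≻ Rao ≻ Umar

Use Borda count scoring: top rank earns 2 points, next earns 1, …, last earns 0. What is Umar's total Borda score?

Borda scores:
  Rao: 9·2 + 2 + 4·1 + 6·1 = 30
  Umar: 9·0 + 1 + 4·2 + 6·0 = 9
  Silva: 9·1 + 0 + 4·0 + 6·2 = 21

9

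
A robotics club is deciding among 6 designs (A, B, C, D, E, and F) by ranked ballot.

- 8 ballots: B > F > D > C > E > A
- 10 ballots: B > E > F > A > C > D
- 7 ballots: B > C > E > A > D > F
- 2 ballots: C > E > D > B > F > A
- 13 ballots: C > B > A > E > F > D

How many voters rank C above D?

Ballots ranking C above D: 10+7+2+13 = 32.
Ballots ranking D above C: 8.
So 32 of 40 voters prefer C to D.

32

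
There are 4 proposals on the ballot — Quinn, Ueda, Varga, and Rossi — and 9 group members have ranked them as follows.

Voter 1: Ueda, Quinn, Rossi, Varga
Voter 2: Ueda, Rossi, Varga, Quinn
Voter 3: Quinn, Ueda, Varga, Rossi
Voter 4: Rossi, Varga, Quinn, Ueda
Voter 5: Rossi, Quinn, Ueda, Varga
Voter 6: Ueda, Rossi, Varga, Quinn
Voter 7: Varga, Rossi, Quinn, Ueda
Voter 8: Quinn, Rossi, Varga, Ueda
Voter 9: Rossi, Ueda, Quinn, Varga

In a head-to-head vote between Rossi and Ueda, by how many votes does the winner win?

Ballots ranking Rossi above Ueda: 5.
Ballots ranking Ueda above Rossi: 4.
Rossi wins 5–4, a margin of 1.

1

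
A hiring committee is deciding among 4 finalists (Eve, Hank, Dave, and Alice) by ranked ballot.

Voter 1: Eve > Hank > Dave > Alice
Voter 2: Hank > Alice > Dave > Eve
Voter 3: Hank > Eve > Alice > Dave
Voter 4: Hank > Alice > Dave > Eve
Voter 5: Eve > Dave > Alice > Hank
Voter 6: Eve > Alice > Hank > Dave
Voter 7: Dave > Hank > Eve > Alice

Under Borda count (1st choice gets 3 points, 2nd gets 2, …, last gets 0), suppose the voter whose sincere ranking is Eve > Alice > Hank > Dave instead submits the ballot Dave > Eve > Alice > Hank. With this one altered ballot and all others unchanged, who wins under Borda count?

Borda totals with the altered ballot: Eve 11, Hank 13, Dave 11, Alice 7.
The winner is unchanged: still Hank.

Hank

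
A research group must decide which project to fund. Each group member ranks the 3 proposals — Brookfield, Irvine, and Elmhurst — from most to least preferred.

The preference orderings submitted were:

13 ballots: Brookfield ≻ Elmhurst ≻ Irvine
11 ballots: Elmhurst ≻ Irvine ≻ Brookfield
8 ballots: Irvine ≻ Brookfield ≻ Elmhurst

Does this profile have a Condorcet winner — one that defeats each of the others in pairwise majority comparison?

Head-to-head results (32 voters total):
Brookfield vs Irvine: Irvine wins 19–13.
Brookfield vs Elmhurst: Brookfield wins 21–11.
Irvine vs Elmhurst: Elmhurst wins 24–8.
No candidate beats all others: Brookfield beats Elmhurst beats Irvine beats Brookfield, a majority cycle.

No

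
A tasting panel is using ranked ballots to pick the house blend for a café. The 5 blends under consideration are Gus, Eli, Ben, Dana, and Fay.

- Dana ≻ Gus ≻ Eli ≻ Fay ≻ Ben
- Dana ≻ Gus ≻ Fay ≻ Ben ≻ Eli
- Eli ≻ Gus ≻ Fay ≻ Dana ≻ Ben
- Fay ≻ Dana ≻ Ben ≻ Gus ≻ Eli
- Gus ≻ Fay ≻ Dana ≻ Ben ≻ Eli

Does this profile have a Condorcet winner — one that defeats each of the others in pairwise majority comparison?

No

Head-to-head results (5 voters total):
Gus vs Eli: Gus wins 4–1.
Gus vs Ben: Gus wins 4–1.
Gus vs Dana: Dana wins 3–2.
Gus vs Fay: Gus wins 4–1.
Eli vs Ben: Ben wins 3–2.
Eli vs Dana: Dana wins 4–1.
Eli vs Fay: Fay wins 3–2.
Ben vs Dana: Dana wins 5–0.
Ben vs Fay: Fay wins 5–0.
Dana vs Fay: Fay wins 3–2.
No candidate beats all others: Gus beats Fay beats Dana beats Gus, a majority cycle.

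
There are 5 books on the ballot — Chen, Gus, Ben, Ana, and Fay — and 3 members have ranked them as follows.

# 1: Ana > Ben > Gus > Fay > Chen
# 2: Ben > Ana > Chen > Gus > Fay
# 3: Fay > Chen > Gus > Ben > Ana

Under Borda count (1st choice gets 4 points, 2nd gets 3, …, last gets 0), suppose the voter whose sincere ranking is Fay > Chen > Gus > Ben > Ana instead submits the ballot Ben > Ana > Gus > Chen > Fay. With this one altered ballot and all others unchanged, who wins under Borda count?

Borda totals with the altered ballot: Chen 3, Gus 5, Ben 11, Ana 10, Fay 1.
The winner is unchanged: still Ben.

Ben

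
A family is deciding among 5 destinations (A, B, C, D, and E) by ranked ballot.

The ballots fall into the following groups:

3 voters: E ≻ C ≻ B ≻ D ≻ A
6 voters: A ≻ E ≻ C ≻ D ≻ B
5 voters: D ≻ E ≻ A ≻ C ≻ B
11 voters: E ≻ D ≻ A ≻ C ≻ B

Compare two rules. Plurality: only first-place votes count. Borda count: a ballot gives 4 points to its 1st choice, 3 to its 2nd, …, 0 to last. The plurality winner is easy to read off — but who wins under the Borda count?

Plurality first-place counts: A 6, B 0, C 0, D 5, E 14 → E.
Borda totals: A 56, B 6, C 37, D 62, E 89 → E.

E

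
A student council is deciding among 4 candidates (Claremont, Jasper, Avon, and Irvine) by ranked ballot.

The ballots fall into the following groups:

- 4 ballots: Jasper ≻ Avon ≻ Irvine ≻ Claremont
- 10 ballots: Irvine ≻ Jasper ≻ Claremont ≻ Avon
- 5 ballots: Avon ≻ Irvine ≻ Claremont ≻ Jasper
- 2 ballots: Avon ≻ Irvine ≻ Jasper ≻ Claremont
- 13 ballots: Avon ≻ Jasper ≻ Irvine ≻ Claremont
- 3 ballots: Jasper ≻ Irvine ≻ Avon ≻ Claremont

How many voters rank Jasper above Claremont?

Ballots ranking Jasper above Claremont: 4+10+2+13+3 = 32.
Ballots ranking Claremont above Jasper: 5.
So 32 of 37 voters prefer Jasper to Claremont.

32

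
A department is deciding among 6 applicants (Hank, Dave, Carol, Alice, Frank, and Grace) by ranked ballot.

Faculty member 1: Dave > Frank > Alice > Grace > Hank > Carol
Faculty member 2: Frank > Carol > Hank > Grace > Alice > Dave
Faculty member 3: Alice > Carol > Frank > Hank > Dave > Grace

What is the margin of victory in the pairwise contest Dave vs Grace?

1

Ballots ranking Dave above Grace: 2.
Ballots ranking Grace above Dave: 1.
Dave wins 2–1, a margin of 1.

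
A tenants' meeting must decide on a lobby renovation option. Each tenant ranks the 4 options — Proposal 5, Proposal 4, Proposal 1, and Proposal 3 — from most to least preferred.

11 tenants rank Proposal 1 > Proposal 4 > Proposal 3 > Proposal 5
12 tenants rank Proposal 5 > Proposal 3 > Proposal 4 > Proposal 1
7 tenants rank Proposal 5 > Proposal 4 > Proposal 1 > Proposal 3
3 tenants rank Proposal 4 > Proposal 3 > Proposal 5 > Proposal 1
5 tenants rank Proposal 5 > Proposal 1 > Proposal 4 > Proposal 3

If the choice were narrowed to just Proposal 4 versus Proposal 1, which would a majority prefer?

Proposal 4

Ballots ranking Proposal 4 above Proposal 1: 12+7+3 = 22.
Ballots ranking Proposal 1 above Proposal 4: 11+5 = 16.
Proposal 4 wins the head-to-head, 22–16.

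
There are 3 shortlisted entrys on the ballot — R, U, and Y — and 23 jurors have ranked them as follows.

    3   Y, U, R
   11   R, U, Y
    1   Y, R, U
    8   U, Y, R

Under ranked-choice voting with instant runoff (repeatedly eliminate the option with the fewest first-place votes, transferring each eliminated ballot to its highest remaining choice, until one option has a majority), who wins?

Round 1: R 11, U 8, Y 4. Y has the fewest and is eliminated.
Round 2: R 12, U 11. R has a majority.

R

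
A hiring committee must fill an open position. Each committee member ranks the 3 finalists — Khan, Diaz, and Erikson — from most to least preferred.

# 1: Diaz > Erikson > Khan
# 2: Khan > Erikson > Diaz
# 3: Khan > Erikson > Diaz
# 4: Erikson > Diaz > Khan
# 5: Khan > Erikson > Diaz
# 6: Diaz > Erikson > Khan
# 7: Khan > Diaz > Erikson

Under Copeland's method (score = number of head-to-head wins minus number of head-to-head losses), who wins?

Khan

Pairwise results:
  Khan vs Diaz: Khan wins 4–3.
  Khan vs Erikson: Khan wins 4–3.
  Diaz vs Erikson: Erikson wins 4–3.
Copeland scores (wins − losses):
  Khan: 2 − 0 = 2
  Diaz: 0 − 2 = -2
  Erikson: 1 − 1 = 0
Khan has the best Copeland score.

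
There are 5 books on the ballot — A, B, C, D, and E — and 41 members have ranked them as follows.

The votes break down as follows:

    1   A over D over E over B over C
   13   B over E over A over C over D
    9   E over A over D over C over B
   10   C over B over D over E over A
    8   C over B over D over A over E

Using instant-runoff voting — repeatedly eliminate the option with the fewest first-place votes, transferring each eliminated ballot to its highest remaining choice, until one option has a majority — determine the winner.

Round 1: C 18, B 13, E 9, A 1, D 0. D has the fewest and is eliminated.
Round 2: C 18, B 13, E 9, A 1. A has the fewest and is eliminated.
Round 3: C 18, B 13, E 10. E has the fewest and is eliminated.
Round 4: C 27, B 14. C has a majority.

C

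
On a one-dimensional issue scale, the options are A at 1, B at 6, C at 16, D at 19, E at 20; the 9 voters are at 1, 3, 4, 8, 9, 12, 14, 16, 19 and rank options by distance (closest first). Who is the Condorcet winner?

With single-peaked preferences on a line, the Condorcet winner is the candidate closest to the median voter.
The median voter (position 9) is closest to B at 6.
Check: B vs E — voters closer to B: 6 of 9.

B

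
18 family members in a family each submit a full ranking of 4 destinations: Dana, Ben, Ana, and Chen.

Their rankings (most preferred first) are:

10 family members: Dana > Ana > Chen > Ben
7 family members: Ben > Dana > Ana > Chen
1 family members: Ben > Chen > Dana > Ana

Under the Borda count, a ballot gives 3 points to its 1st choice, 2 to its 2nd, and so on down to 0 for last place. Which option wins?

Borda scores:
  Dana: 10·3 + 7·2 + 1 = 45
  Ben: 10·0 + 7·3 + 3 = 24
  Ana: 10·2 + 7·1 + 0 = 27
  Chen: 10·1 + 7·0 + 2 = 12
Dana has the highest total.

Dana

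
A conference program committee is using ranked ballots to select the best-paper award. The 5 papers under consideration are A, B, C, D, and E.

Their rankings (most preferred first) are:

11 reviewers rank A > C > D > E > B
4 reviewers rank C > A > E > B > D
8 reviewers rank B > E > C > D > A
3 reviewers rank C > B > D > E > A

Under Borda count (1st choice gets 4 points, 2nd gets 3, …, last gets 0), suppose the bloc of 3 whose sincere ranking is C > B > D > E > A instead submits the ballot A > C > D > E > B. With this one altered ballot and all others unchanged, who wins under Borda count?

Borda totals with the altered ballot: A 68, B 36, C 74, D 36, E 46.
The winner is unchanged: still C.

C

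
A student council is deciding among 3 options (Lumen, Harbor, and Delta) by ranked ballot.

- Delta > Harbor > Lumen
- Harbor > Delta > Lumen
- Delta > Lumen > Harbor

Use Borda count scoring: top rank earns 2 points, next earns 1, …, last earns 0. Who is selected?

Borda scores:
  Lumen: 0 + 0 + 1 = 1
  Harbor: 1 + 2 + 0 = 3
  Delta: 2 + 1 + 2 = 5
Delta has the highest total.

Delta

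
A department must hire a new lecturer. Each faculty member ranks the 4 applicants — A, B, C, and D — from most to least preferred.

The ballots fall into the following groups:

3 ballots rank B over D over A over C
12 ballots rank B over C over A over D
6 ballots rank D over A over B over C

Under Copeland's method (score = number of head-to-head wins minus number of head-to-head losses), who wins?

Pairwise results:
  A vs B: B wins 15–6.
  A vs C: C wins 12–9.
  A vs D: A wins 12–9.
  B vs C: B wins 21–0.
  B vs D: B wins 15–6.
  C vs D: C wins 12–9.
Copeland scores (wins − losses):
  A: 1 − 2 = -1
  B: 3 − 0 = 3
  C: 2 − 1 = 1
  D: 0 − 3 = -3
B has the best Copeland score.

B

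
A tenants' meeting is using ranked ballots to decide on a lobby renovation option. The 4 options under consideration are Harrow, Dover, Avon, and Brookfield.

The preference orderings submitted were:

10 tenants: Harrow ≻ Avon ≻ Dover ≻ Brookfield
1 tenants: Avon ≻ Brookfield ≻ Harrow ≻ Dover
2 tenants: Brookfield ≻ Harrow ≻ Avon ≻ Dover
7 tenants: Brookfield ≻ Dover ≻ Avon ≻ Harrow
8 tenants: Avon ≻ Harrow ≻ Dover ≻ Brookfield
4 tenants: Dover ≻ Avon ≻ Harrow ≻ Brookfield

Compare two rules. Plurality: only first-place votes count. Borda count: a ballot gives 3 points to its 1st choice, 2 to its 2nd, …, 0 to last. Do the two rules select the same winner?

No

Plurality first-place counts: Harrow 10, Dover 4, Avon 9, Brookfield 9 → Harrow.
Borda totals: Harrow 55, Dover 44, Avon 64, Brookfield 29 → Avon.
The two rules disagree: plurality picks Harrow, Borda picks Avon.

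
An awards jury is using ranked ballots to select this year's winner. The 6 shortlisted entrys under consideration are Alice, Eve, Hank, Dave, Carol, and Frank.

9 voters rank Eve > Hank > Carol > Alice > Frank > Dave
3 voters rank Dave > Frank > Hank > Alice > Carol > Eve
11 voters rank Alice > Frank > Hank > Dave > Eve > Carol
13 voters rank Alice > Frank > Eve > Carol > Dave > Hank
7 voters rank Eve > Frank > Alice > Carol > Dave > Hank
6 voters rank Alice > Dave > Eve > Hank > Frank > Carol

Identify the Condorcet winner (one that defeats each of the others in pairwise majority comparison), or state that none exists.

Head-to-head results (49 voters total):
Alice vs Eve: Alice wins 33–16.
Alice vs Hank: Alice wins 37–12.
Alice vs Dave: Alice wins 46–3.
Alice vs Carol: Alice wins 40–9.
Alice vs Frank: Alice wins 39–10.
Eve vs Hank: Eve wins 35–14.
Eve vs Dave: Eve wins 29–20.
Eve vs Carol: Eve wins 46–3.
Eve vs Frank: Frank wins 27–22.
Hank vs Dave: Dave wins 29–20.
Hank vs Carol: Hank wins 29–20.
Hank vs Frank: Frank wins 34–15.
Dave vs Carol: Carol wins 29–20.
Dave vs Frank: Frank wins 40–9.
Carol vs Frank: Frank wins 40–9.
Alice beats each rival — Eve (33–16), Hank (37–12), Dave (46–3), Carol (40–9), Frank (39–10) — so Alice is the Condorcet winner.

Alice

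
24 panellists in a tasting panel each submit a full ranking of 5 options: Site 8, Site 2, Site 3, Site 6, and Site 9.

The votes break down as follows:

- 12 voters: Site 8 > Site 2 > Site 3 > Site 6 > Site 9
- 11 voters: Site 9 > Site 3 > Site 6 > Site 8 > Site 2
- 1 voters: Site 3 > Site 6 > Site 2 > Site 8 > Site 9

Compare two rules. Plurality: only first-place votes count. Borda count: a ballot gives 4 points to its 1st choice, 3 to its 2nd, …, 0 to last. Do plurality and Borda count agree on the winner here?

Plurality first-place counts: Site 8 12, Site 2 0, Site 3 1, Site 6 0, Site 9 11 → Site 8.
Borda totals: Site 8 60, Site 2 38, Site 3 61, Site 6 37, Site 9 44 → Site 3.
The two rules disagree: plurality picks Site 8, Borda picks Site 3.

No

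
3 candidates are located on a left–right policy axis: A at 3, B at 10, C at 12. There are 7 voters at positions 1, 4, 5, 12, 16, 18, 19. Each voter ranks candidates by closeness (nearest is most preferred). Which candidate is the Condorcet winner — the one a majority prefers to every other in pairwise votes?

With single-peaked preferences on a line, the Condorcet winner is the candidate closest to the median voter.
The median voter (position 12) is closest to C at 12.
Check: C vs B — voters closer to C: 4 of 7.

C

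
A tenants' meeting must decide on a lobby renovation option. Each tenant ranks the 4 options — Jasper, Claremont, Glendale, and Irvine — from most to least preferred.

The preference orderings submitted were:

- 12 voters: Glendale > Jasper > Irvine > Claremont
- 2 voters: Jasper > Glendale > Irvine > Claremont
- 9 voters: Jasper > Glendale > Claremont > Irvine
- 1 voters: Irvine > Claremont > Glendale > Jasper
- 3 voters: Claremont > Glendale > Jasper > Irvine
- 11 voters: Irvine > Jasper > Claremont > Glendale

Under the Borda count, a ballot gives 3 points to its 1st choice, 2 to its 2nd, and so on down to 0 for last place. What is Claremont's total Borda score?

31

Borda scores:
  Jasper: 12·2 + 2·3 + 9·3 + 0 + 3·1 + 11·2 = 82
  Claremont: 12·0 + 2·0 + 9·1 + 2 + 3·3 + 11·1 = 31
  Glendale: 12·3 + 2·2 + 9·2 + 1 + 3·2 + 11·0 = 65
  Irvine: 12·1 + 2·1 + 9·0 + 3 + 3·0 + 11·3 = 50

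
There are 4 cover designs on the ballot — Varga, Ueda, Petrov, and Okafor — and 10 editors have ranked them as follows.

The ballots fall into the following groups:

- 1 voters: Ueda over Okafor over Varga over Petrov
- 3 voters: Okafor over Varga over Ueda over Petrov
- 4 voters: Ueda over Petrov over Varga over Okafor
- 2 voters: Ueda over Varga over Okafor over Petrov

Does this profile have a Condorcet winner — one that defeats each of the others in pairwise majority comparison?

Yes

Head-to-head results (10 voters total):
Varga vs Ueda: Ueda wins 7–3.
Varga vs Petrov: Varga wins 6–4.
Varga vs Okafor: Varga wins 6–4.
Ueda vs Petrov: Ueda wins 10–0.
Ueda vs Okafor: Ueda wins 7–3.
Petrov vs Okafor: Okafor wins 6–4.
Ueda beats each rival — Varga (7–3), Petrov (10–0), Okafor (7–3) — so Ueda is the Condorcet winner.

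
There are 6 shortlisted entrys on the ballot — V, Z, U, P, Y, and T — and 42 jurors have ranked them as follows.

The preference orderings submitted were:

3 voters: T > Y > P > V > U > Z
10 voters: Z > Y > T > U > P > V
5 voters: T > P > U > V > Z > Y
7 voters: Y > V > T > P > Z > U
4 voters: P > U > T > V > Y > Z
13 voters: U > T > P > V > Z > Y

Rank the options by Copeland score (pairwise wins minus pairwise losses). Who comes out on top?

Pairwise results:
  V vs Z: V wins 32–10.
  V vs U: U wins 32–10.
  V vs P: P wins 35–7.
  V vs Y: V wins 22–20.
  V vs T: T wins 35–7.
  Z vs U: U wins 25–17.
  Z vs P: P wins 32–10.
  Z vs Y: Z wins 28–14.
  Z vs T: T wins 32–10.
  U vs P: U wins 23–19.
  U vs Y: U wins 22–20.
  U vs T: T wins 25–17.
  P vs Y: P wins 22–20.
  P vs T: T wins 38–4.
  Y vs T: T wins 25–17.
Copeland scores (wins − losses):
  V: 2 − 3 = -1
  Z: 1 − 4 = -3
  U: 4 − 1 = 3
  P: 3 − 2 = 1
  Y: 0 − 5 = -5
  T: 5 − 0 = 5
T has the best Copeland score.

T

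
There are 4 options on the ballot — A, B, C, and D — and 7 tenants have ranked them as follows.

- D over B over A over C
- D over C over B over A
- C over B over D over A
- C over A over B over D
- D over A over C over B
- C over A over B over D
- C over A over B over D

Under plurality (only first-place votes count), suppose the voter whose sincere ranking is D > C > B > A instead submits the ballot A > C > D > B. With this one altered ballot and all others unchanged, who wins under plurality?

C

First-place totals with the altered ballot: A 1, B 0, C 4, D 2.
The winner is unchanged: still C.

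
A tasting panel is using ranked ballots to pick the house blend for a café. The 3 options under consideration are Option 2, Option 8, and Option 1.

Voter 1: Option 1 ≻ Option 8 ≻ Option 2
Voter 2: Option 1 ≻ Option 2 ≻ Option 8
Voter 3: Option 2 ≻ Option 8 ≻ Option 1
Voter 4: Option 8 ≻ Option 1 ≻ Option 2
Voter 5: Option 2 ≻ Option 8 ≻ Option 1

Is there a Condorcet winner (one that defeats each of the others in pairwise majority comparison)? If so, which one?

Head-to-head results (5 voters total):
Option 2 vs Option 8: Option 2 wins 3–2.
Option 2 vs Option 1: Option 1 wins 3–2.
Option 8 vs Option 1: Option 8 wins 3–2.
No candidate beats all others: Option 2 beats Option 8 beats Option 1 beats Option 2, a majority cycle.

There is no Condorcet winner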